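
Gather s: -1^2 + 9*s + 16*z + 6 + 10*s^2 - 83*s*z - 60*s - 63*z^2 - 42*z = 10*s^2 + s*(-83*z - 51) - 63*z^2 - 26*z + 5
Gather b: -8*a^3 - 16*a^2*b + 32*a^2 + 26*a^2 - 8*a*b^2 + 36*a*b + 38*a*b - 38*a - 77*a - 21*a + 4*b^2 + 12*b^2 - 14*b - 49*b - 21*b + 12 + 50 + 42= -8*a^3 + 58*a^2 - 136*a + b^2*(16 - 8*a) + b*(-16*a^2 + 74*a - 84) + 104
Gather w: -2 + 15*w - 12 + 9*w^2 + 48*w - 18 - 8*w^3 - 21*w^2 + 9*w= -8*w^3 - 12*w^2 + 72*w - 32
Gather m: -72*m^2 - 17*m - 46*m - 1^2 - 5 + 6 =-72*m^2 - 63*m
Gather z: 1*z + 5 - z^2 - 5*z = -z^2 - 4*z + 5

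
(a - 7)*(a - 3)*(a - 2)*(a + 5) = a^4 - 7*a^3 - 19*a^2 + 163*a - 210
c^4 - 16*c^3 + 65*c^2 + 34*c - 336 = (c - 8)*(c - 7)*(c - 3)*(c + 2)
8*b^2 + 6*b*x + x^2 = (2*b + x)*(4*b + x)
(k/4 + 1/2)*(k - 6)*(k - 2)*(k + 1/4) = k^4/4 - 23*k^3/16 - 11*k^2/8 + 23*k/4 + 3/2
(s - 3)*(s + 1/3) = s^2 - 8*s/3 - 1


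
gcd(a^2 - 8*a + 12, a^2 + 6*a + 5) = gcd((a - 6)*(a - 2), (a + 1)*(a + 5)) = 1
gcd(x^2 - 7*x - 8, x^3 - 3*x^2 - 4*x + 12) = 1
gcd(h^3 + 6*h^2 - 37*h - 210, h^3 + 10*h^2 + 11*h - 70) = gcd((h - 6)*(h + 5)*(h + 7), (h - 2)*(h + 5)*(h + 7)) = h^2 + 12*h + 35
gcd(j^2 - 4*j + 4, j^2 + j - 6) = j - 2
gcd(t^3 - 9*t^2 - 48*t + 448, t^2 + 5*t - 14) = t + 7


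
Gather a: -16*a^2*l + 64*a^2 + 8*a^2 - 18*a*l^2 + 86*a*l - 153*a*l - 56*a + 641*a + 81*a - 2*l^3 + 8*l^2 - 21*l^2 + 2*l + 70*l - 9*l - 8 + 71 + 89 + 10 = a^2*(72 - 16*l) + a*(-18*l^2 - 67*l + 666) - 2*l^3 - 13*l^2 + 63*l + 162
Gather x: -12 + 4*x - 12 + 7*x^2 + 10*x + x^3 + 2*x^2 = x^3 + 9*x^2 + 14*x - 24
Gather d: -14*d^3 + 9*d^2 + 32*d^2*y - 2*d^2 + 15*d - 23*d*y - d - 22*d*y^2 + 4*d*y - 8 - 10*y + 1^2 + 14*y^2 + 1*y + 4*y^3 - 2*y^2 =-14*d^3 + d^2*(32*y + 7) + d*(-22*y^2 - 19*y + 14) + 4*y^3 + 12*y^2 - 9*y - 7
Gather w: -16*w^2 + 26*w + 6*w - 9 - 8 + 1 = -16*w^2 + 32*w - 16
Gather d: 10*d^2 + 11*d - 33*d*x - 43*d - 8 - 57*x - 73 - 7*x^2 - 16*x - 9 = 10*d^2 + d*(-33*x - 32) - 7*x^2 - 73*x - 90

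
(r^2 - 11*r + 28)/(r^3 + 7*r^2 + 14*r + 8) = (r^2 - 11*r + 28)/(r^3 + 7*r^2 + 14*r + 8)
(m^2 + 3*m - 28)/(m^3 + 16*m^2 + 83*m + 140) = (m - 4)/(m^2 + 9*m + 20)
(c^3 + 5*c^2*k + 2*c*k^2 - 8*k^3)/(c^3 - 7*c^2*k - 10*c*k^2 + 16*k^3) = (c + 4*k)/(c - 8*k)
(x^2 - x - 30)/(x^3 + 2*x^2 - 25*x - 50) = (x - 6)/(x^2 - 3*x - 10)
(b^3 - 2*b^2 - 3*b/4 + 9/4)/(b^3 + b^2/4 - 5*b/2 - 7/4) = (4*b^2 - 12*b + 9)/(4*b^2 - 3*b - 7)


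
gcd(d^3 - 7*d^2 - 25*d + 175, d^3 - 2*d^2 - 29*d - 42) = d - 7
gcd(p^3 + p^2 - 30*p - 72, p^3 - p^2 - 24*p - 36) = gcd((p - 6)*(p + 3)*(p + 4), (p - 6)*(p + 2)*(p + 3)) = p^2 - 3*p - 18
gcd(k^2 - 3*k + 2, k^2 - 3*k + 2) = k^2 - 3*k + 2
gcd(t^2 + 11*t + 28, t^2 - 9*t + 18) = 1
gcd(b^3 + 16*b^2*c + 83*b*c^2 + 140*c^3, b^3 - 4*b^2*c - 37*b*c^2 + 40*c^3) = b + 5*c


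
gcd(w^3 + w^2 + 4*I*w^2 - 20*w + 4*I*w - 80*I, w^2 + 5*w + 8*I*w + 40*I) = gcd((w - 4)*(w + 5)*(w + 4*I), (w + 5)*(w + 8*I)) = w + 5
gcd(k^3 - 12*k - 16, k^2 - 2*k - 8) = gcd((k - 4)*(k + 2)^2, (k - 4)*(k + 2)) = k^2 - 2*k - 8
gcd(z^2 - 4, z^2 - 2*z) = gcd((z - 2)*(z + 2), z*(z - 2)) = z - 2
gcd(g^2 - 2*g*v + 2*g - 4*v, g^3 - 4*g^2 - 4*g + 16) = g + 2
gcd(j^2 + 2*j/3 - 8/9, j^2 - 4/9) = j - 2/3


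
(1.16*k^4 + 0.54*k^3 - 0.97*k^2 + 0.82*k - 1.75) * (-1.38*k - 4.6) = -1.6008*k^5 - 6.0812*k^4 - 1.1454*k^3 + 3.3304*k^2 - 1.357*k + 8.05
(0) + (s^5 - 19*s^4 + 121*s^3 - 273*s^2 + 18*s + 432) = s^5 - 19*s^4 + 121*s^3 - 273*s^2 + 18*s + 432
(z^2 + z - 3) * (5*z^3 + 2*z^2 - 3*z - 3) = 5*z^5 + 7*z^4 - 16*z^3 - 12*z^2 + 6*z + 9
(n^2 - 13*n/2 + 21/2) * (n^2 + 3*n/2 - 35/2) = n^4 - 5*n^3 - 67*n^2/4 + 259*n/2 - 735/4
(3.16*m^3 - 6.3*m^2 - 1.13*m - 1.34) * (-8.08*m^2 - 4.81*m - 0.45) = -25.5328*m^5 + 35.7044*m^4 + 38.0114*m^3 + 19.0975*m^2 + 6.9539*m + 0.603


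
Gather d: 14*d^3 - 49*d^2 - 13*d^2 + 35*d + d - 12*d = 14*d^3 - 62*d^2 + 24*d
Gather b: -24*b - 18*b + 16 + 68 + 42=126 - 42*b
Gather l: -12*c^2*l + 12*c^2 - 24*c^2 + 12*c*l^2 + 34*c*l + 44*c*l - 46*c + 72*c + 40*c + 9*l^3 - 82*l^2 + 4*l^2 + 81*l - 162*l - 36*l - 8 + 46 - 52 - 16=-12*c^2 + 66*c + 9*l^3 + l^2*(12*c - 78) + l*(-12*c^2 + 78*c - 117) - 30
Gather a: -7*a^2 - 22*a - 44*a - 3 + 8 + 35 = -7*a^2 - 66*a + 40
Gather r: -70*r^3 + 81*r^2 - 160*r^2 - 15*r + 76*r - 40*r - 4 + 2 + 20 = -70*r^3 - 79*r^2 + 21*r + 18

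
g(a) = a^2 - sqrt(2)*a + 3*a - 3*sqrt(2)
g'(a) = 2*a - sqrt(2) + 3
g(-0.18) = -4.50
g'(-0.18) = 1.23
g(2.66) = 7.05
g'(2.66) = 6.91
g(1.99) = 2.87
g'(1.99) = 5.57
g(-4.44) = 8.43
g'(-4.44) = -7.29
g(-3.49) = 2.40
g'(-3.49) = -5.39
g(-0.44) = -4.75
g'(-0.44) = 0.71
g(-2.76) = -1.00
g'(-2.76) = -3.93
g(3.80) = 16.22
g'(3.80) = 9.19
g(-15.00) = 196.97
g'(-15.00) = -28.41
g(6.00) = 41.27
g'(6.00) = 13.59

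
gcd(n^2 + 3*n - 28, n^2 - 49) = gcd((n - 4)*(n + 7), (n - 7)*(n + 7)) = n + 7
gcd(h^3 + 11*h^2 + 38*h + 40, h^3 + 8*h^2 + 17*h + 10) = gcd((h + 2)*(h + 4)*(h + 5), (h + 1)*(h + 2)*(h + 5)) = h^2 + 7*h + 10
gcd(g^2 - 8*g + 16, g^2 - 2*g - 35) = 1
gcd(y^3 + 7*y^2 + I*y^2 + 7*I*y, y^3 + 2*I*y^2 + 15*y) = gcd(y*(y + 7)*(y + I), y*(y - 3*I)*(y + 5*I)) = y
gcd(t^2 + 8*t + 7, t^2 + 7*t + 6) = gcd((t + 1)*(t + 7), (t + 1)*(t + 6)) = t + 1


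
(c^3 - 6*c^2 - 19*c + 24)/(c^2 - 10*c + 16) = (c^2 + 2*c - 3)/(c - 2)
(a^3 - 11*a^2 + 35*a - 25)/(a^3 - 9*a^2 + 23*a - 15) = (a - 5)/(a - 3)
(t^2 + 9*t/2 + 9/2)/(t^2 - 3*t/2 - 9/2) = (t + 3)/(t - 3)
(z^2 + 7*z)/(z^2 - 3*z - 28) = z*(z + 7)/(z^2 - 3*z - 28)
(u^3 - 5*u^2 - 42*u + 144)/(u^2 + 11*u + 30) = (u^2 - 11*u + 24)/(u + 5)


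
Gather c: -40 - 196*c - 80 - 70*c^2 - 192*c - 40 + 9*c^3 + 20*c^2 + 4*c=9*c^3 - 50*c^2 - 384*c - 160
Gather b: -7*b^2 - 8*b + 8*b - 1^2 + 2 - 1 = -7*b^2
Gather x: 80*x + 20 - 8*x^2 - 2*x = -8*x^2 + 78*x + 20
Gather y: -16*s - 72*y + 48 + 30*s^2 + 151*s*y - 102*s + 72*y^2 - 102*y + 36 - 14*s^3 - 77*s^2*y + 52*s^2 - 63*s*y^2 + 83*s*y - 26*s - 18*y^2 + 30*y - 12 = -14*s^3 + 82*s^2 - 144*s + y^2*(54 - 63*s) + y*(-77*s^2 + 234*s - 144) + 72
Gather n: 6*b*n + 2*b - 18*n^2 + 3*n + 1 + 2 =2*b - 18*n^2 + n*(6*b + 3) + 3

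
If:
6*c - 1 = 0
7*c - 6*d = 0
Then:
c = 1/6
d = 7/36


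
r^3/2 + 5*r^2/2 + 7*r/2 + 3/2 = (r/2 + 1/2)*(r + 1)*(r + 3)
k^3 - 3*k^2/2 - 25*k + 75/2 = (k - 5)*(k - 3/2)*(k + 5)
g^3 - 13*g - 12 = (g - 4)*(g + 1)*(g + 3)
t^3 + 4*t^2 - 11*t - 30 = (t - 3)*(t + 2)*(t + 5)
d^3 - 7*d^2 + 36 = (d - 6)*(d - 3)*(d + 2)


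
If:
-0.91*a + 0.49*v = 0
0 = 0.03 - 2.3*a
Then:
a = 0.01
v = 0.02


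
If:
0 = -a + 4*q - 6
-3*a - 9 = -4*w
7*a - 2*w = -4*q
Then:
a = -3/13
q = 75/52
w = 27/13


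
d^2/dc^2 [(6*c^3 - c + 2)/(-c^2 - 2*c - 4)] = 2*(c^3 - 150*c^2 - 312*c - 8)/(c^6 + 6*c^5 + 24*c^4 + 56*c^3 + 96*c^2 + 96*c + 64)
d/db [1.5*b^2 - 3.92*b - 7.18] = 3.0*b - 3.92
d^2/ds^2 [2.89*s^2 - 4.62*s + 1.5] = 5.78000000000000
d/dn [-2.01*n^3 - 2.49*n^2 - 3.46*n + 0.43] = -6.03*n^2 - 4.98*n - 3.46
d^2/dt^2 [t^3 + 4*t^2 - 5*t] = 6*t + 8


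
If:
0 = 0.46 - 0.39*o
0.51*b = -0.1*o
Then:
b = -0.23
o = 1.18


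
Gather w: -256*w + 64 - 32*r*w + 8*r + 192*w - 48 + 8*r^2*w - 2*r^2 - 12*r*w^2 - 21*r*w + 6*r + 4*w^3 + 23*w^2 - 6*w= -2*r^2 + 14*r + 4*w^3 + w^2*(23 - 12*r) + w*(8*r^2 - 53*r - 70) + 16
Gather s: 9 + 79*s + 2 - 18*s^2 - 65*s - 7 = -18*s^2 + 14*s + 4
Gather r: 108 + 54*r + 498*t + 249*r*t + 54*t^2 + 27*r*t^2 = r*(27*t^2 + 249*t + 54) + 54*t^2 + 498*t + 108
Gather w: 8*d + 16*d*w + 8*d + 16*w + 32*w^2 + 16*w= 16*d + 32*w^2 + w*(16*d + 32)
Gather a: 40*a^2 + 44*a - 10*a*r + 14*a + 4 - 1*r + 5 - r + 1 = 40*a^2 + a*(58 - 10*r) - 2*r + 10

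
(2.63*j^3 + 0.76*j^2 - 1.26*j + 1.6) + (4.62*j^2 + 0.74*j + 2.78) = 2.63*j^3 + 5.38*j^2 - 0.52*j + 4.38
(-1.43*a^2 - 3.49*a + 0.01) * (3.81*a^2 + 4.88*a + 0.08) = -5.4483*a^4 - 20.2753*a^3 - 17.1075*a^2 - 0.2304*a + 0.0008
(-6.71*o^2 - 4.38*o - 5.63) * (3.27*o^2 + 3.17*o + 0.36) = -21.9417*o^4 - 35.5933*o^3 - 34.7103*o^2 - 19.4239*o - 2.0268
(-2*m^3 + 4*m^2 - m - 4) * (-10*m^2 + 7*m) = 20*m^5 - 54*m^4 + 38*m^3 + 33*m^2 - 28*m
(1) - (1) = 0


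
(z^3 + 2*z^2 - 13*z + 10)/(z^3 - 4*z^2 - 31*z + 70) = (z - 1)/(z - 7)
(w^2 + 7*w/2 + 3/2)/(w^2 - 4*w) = (2*w^2 + 7*w + 3)/(2*w*(w - 4))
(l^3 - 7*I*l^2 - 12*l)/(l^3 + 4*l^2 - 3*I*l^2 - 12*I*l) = (l - 4*I)/(l + 4)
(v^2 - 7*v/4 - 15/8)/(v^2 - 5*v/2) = (v + 3/4)/v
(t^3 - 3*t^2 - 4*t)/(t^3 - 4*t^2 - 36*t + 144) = t*(t + 1)/(t^2 - 36)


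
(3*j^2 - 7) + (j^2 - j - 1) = 4*j^2 - j - 8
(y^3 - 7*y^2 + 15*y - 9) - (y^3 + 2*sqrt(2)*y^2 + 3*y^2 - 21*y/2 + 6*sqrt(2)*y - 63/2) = -10*y^2 - 2*sqrt(2)*y^2 - 6*sqrt(2)*y + 51*y/2 + 45/2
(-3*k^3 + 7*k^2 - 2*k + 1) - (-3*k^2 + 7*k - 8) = -3*k^3 + 10*k^2 - 9*k + 9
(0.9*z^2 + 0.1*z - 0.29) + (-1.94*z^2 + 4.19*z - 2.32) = -1.04*z^2 + 4.29*z - 2.61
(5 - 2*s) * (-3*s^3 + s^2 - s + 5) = 6*s^4 - 17*s^3 + 7*s^2 - 15*s + 25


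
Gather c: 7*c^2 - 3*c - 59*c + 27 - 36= 7*c^2 - 62*c - 9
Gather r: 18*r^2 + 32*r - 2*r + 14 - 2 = 18*r^2 + 30*r + 12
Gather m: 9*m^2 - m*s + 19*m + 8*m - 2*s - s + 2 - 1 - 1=9*m^2 + m*(27 - s) - 3*s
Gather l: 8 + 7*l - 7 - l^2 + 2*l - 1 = -l^2 + 9*l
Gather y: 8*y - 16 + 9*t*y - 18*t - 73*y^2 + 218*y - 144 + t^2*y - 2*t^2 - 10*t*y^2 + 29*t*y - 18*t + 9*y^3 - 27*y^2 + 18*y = -2*t^2 - 36*t + 9*y^3 + y^2*(-10*t - 100) + y*(t^2 + 38*t + 244) - 160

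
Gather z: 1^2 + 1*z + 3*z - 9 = 4*z - 8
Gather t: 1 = 1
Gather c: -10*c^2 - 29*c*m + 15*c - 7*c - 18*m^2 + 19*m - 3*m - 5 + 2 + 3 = -10*c^2 + c*(8 - 29*m) - 18*m^2 + 16*m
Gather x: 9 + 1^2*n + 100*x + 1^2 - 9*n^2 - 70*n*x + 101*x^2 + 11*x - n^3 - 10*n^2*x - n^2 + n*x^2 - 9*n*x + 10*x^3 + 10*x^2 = -n^3 - 10*n^2 + n + 10*x^3 + x^2*(n + 111) + x*(-10*n^2 - 79*n + 111) + 10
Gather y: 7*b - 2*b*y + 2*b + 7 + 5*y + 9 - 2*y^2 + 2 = 9*b - 2*y^2 + y*(5 - 2*b) + 18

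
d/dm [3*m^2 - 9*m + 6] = 6*m - 9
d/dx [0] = 0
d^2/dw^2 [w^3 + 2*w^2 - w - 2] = 6*w + 4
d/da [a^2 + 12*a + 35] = 2*a + 12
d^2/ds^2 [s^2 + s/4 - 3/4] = 2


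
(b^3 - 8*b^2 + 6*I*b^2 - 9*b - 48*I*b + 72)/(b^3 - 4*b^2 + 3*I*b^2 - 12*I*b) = (b^2 + b*(-8 + 3*I) - 24*I)/(b*(b - 4))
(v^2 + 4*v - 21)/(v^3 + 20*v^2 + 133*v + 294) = (v - 3)/(v^2 + 13*v + 42)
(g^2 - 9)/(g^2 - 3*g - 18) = (g - 3)/(g - 6)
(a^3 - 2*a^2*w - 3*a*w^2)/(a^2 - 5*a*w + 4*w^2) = a*(a^2 - 2*a*w - 3*w^2)/(a^2 - 5*a*w + 4*w^2)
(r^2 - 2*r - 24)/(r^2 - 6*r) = (r + 4)/r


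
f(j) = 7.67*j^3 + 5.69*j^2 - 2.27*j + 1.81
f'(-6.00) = 757.81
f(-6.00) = -1436.45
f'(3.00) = 238.96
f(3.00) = 253.30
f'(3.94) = 399.77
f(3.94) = 550.32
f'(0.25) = 2.01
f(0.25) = 1.72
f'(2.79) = 208.59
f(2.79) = 206.34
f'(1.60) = 74.84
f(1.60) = 44.16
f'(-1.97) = 64.61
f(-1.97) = -30.28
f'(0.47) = 8.16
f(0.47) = 2.80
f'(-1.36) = 24.81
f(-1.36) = -3.87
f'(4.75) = 570.95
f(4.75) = 941.42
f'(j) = 23.01*j^2 + 11.38*j - 2.27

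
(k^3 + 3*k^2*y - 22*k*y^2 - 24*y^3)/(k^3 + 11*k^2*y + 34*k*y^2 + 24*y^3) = (k - 4*y)/(k + 4*y)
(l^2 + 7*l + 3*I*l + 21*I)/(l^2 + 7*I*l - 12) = (l + 7)/(l + 4*I)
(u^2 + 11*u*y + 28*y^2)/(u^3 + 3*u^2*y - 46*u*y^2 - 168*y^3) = (-u - 7*y)/(-u^2 + u*y + 42*y^2)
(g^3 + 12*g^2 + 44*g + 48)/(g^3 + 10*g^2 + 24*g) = (g + 2)/g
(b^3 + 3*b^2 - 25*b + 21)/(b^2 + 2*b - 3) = (b^2 + 4*b - 21)/(b + 3)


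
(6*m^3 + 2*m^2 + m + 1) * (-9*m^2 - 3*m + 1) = -54*m^5 - 36*m^4 - 9*m^3 - 10*m^2 - 2*m + 1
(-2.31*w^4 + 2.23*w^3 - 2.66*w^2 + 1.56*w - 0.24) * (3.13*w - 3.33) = -7.2303*w^5 + 14.6722*w^4 - 15.7517*w^3 + 13.7406*w^2 - 5.946*w + 0.7992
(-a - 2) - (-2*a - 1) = a - 1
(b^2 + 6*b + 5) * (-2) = -2*b^2 - 12*b - 10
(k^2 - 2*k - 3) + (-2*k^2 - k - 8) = -k^2 - 3*k - 11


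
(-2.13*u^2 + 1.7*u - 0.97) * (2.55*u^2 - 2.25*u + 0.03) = -5.4315*u^4 + 9.1275*u^3 - 6.3624*u^2 + 2.2335*u - 0.0291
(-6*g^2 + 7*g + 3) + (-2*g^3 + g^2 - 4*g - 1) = -2*g^3 - 5*g^2 + 3*g + 2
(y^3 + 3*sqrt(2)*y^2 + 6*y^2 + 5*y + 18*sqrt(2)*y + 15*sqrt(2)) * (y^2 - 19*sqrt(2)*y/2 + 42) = y^5 - 13*sqrt(2)*y^4/2 + 6*y^4 - 39*sqrt(2)*y^3 - 10*y^3 - 90*y^2 + 187*sqrt(2)*y^2/2 - 75*y + 756*sqrt(2)*y + 630*sqrt(2)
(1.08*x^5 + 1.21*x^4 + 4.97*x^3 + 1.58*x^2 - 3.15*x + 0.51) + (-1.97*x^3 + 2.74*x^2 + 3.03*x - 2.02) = 1.08*x^5 + 1.21*x^4 + 3.0*x^3 + 4.32*x^2 - 0.12*x - 1.51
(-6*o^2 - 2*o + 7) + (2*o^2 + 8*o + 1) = -4*o^2 + 6*o + 8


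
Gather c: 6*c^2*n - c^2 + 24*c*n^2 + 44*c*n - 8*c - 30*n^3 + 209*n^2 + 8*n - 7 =c^2*(6*n - 1) + c*(24*n^2 + 44*n - 8) - 30*n^3 + 209*n^2 + 8*n - 7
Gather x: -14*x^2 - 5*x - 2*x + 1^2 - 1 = -14*x^2 - 7*x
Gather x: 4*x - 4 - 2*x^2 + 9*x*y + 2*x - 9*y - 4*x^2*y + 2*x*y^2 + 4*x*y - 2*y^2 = x^2*(-4*y - 2) + x*(2*y^2 + 13*y + 6) - 2*y^2 - 9*y - 4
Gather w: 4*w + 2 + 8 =4*w + 10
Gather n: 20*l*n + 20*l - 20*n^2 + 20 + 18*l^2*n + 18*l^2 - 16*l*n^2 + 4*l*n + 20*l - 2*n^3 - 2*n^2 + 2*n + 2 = 18*l^2 + 40*l - 2*n^3 + n^2*(-16*l - 22) + n*(18*l^2 + 24*l + 2) + 22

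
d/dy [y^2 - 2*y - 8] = 2*y - 2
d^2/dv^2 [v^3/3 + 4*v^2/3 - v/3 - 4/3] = 2*v + 8/3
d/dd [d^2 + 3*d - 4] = 2*d + 3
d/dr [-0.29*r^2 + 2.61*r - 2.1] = 2.61 - 0.58*r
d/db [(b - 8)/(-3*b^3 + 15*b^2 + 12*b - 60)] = (-b^3 + 5*b^2 + 4*b - (b - 8)*(-3*b^2 + 10*b + 4) - 20)/(3*(b^3 - 5*b^2 - 4*b + 20)^2)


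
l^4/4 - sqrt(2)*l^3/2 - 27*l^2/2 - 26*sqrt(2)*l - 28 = (l/2 + sqrt(2)/2)*(l/2 + sqrt(2))*(l - 7*sqrt(2))*(l + 2*sqrt(2))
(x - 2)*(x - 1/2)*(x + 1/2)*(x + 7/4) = x^4 - x^3/4 - 15*x^2/4 + x/16 + 7/8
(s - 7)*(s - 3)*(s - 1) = s^3 - 11*s^2 + 31*s - 21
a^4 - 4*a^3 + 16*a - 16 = (a - 2)^3*(a + 2)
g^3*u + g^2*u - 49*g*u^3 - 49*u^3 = (g - 7*u)*(g + 7*u)*(g*u + u)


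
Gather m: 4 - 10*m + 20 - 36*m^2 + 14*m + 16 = -36*m^2 + 4*m + 40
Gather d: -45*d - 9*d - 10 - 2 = -54*d - 12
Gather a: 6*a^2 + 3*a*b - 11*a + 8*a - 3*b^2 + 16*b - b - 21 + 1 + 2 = 6*a^2 + a*(3*b - 3) - 3*b^2 + 15*b - 18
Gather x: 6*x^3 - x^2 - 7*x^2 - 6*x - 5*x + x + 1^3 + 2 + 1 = 6*x^3 - 8*x^2 - 10*x + 4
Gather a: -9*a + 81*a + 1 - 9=72*a - 8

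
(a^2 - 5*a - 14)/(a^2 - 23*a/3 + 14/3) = 3*(a + 2)/(3*a - 2)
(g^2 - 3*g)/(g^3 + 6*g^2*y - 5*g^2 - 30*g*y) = (g - 3)/(g^2 + 6*g*y - 5*g - 30*y)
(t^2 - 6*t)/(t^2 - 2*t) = (t - 6)/(t - 2)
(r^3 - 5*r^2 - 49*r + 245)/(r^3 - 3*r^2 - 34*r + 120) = (r^2 - 49)/(r^2 + 2*r - 24)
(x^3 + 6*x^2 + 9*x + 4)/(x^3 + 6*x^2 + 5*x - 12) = (x^2 + 2*x + 1)/(x^2 + 2*x - 3)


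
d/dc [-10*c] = -10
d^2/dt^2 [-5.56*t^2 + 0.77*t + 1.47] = -11.1200000000000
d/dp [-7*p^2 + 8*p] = 8 - 14*p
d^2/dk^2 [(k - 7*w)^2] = 2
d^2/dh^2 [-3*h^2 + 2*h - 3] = -6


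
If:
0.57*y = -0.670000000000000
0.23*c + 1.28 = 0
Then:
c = -5.57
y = -1.18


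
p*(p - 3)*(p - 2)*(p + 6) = p^4 + p^3 - 24*p^2 + 36*p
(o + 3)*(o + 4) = o^2 + 7*o + 12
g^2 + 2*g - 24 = (g - 4)*(g + 6)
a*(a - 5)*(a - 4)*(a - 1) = a^4 - 10*a^3 + 29*a^2 - 20*a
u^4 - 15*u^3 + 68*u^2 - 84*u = u*(u - 7)*(u - 6)*(u - 2)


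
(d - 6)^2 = d^2 - 12*d + 36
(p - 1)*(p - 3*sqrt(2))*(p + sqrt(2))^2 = p^4 - sqrt(2)*p^3 - p^3 - 10*p^2 + sqrt(2)*p^2 - 6*sqrt(2)*p + 10*p + 6*sqrt(2)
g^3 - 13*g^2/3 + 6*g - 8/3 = (g - 2)*(g - 4/3)*(g - 1)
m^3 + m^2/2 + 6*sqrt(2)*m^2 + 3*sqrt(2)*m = m*(m + 1/2)*(m + 6*sqrt(2))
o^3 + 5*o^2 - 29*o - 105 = (o - 5)*(o + 3)*(o + 7)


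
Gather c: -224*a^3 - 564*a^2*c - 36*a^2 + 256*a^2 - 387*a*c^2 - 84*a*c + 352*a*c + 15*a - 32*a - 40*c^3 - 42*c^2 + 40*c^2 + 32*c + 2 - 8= -224*a^3 + 220*a^2 - 17*a - 40*c^3 + c^2*(-387*a - 2) + c*(-564*a^2 + 268*a + 32) - 6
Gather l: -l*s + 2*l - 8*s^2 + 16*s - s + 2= l*(2 - s) - 8*s^2 + 15*s + 2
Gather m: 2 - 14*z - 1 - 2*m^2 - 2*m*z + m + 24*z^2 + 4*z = -2*m^2 + m*(1 - 2*z) + 24*z^2 - 10*z + 1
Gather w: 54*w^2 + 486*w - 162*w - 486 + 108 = 54*w^2 + 324*w - 378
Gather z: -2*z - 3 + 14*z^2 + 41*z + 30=14*z^2 + 39*z + 27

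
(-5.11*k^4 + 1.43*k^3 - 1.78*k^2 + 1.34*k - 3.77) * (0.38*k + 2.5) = -1.9418*k^5 - 12.2316*k^4 + 2.8986*k^3 - 3.9408*k^2 + 1.9174*k - 9.425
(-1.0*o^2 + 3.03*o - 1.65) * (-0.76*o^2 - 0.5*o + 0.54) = 0.76*o^4 - 1.8028*o^3 - 0.801*o^2 + 2.4612*o - 0.891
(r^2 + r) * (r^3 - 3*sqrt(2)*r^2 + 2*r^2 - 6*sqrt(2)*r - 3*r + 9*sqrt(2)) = r^5 - 3*sqrt(2)*r^4 + 3*r^4 - 9*sqrt(2)*r^3 - r^3 - 3*r^2 + 3*sqrt(2)*r^2 + 9*sqrt(2)*r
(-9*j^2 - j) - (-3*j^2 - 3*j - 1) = -6*j^2 + 2*j + 1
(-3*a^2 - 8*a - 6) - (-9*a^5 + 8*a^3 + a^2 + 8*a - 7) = 9*a^5 - 8*a^3 - 4*a^2 - 16*a + 1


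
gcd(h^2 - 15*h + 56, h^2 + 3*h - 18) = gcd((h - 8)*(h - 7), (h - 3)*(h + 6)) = 1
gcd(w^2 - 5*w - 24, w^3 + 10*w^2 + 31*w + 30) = w + 3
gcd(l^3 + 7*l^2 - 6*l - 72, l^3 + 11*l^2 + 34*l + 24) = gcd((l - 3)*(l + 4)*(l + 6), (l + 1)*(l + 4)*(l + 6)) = l^2 + 10*l + 24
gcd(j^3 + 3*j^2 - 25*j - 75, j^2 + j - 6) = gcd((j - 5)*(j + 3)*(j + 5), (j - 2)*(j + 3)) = j + 3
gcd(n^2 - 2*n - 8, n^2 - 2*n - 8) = n^2 - 2*n - 8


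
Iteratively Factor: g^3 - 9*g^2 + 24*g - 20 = (g - 5)*(g^2 - 4*g + 4) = (g - 5)*(g - 2)*(g - 2)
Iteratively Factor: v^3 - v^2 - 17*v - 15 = (v + 3)*(v^2 - 4*v - 5) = (v + 1)*(v + 3)*(v - 5)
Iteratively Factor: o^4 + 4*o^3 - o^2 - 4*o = (o - 1)*(o^3 + 5*o^2 + 4*o) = (o - 1)*(o + 4)*(o^2 + o) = o*(o - 1)*(o + 4)*(o + 1)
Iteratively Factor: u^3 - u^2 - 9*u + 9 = (u + 3)*(u^2 - 4*u + 3) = (u - 1)*(u + 3)*(u - 3)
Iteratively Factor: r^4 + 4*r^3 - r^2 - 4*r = (r + 1)*(r^3 + 3*r^2 - 4*r) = r*(r + 1)*(r^2 + 3*r - 4) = r*(r + 1)*(r + 4)*(r - 1)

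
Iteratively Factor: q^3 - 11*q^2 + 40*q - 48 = (q - 4)*(q^2 - 7*q + 12) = (q - 4)*(q - 3)*(q - 4)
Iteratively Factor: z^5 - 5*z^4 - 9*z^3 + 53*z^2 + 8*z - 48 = (z + 3)*(z^4 - 8*z^3 + 15*z^2 + 8*z - 16) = (z - 4)*(z + 3)*(z^3 - 4*z^2 - z + 4) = (z - 4)^2*(z + 3)*(z^2 - 1) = (z - 4)^2*(z + 1)*(z + 3)*(z - 1)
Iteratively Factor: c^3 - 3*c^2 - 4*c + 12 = (c - 2)*(c^2 - c - 6) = (c - 2)*(c + 2)*(c - 3)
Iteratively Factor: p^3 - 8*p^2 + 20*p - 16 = (p - 4)*(p^2 - 4*p + 4) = (p - 4)*(p - 2)*(p - 2)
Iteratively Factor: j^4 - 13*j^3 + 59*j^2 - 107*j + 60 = (j - 3)*(j^3 - 10*j^2 + 29*j - 20) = (j - 3)*(j - 1)*(j^2 - 9*j + 20) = (j - 4)*(j - 3)*(j - 1)*(j - 5)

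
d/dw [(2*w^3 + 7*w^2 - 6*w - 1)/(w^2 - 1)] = 2*(w^4 - 6*w + 3)/(w^4 - 2*w^2 + 1)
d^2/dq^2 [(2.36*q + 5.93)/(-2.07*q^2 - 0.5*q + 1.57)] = (-(2.36*q + 5.93)*(4.14*q + 0.5)*(8.28*q + 1.0) + (29.3112*q + 26.9102)*(2.07*q^2 + 0.5*q - 1.57))/(2.07*q^2 + 0.5*q - 1.57)^3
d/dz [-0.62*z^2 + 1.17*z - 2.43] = 1.17 - 1.24*z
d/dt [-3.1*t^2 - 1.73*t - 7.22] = -6.2*t - 1.73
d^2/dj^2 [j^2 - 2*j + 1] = 2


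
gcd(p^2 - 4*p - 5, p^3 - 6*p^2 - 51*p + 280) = p - 5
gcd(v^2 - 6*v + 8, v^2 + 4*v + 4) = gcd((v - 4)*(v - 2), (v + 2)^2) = 1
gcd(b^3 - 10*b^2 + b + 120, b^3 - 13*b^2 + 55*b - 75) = b - 5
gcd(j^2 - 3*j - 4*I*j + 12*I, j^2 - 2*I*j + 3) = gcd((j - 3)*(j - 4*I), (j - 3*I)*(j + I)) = 1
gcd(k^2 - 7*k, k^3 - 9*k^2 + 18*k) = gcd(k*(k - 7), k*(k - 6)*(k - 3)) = k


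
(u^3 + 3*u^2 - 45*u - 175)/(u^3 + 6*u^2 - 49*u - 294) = (u^2 + 10*u + 25)/(u^2 + 13*u + 42)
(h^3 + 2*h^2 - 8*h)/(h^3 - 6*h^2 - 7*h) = (-h^2 - 2*h + 8)/(-h^2 + 6*h + 7)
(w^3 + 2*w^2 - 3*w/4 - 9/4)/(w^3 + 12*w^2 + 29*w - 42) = (w^2 + 3*w + 9/4)/(w^2 + 13*w + 42)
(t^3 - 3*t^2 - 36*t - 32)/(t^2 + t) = t - 4 - 32/t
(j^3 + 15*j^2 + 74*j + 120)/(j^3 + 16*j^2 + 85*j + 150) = (j + 4)/(j + 5)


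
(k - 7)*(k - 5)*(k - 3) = k^3 - 15*k^2 + 71*k - 105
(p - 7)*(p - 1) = p^2 - 8*p + 7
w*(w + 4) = w^2 + 4*w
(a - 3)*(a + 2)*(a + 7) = a^3 + 6*a^2 - 13*a - 42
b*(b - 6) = b^2 - 6*b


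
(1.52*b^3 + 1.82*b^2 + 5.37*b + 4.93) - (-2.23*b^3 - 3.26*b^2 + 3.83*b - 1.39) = 3.75*b^3 + 5.08*b^2 + 1.54*b + 6.32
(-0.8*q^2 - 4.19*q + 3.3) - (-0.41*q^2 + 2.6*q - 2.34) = -0.39*q^2 - 6.79*q + 5.64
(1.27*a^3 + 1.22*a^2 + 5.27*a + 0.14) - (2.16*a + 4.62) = 1.27*a^3 + 1.22*a^2 + 3.11*a - 4.48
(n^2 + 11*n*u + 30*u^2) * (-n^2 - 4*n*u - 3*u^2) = -n^4 - 15*n^3*u - 77*n^2*u^2 - 153*n*u^3 - 90*u^4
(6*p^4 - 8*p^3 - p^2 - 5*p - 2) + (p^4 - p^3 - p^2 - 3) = 7*p^4 - 9*p^3 - 2*p^2 - 5*p - 5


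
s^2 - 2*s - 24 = (s - 6)*(s + 4)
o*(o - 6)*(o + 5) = o^3 - o^2 - 30*o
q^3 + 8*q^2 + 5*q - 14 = (q - 1)*(q + 2)*(q + 7)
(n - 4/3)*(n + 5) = n^2 + 11*n/3 - 20/3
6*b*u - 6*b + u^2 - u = (6*b + u)*(u - 1)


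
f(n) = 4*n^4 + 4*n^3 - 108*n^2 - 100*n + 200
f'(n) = 16*n^3 + 12*n^2 - 216*n - 100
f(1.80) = -264.60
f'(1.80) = -356.61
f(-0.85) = 206.60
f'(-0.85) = 82.44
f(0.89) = 30.78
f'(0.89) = -271.46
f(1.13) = -38.61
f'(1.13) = -305.67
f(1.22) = -66.62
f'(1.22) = -316.61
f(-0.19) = 215.08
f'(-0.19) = -58.64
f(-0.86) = 205.77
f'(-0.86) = 84.46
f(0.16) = 181.25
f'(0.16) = -134.19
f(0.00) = 200.00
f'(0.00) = -100.00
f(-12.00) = 61880.00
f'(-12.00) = -23428.00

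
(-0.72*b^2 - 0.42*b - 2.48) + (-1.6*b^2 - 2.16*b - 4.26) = -2.32*b^2 - 2.58*b - 6.74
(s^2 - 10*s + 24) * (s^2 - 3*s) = s^4 - 13*s^3 + 54*s^2 - 72*s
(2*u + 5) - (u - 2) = u + 7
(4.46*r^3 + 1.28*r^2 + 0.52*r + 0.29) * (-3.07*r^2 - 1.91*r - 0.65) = -13.6922*r^5 - 12.4482*r^4 - 6.9402*r^3 - 2.7155*r^2 - 0.8919*r - 0.1885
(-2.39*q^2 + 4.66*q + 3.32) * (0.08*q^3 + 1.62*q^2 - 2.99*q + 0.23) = -0.1912*q^5 - 3.499*q^4 + 14.9609*q^3 - 9.1047*q^2 - 8.855*q + 0.7636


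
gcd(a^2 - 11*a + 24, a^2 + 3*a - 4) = 1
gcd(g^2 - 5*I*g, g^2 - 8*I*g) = g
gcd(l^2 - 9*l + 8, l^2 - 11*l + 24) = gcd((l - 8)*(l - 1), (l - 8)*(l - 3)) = l - 8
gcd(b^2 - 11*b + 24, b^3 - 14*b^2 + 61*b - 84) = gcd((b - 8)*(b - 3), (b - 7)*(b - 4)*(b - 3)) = b - 3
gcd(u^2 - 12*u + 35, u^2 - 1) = 1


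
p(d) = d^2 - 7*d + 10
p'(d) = 2*d - 7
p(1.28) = 2.68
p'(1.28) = -4.44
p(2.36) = -0.95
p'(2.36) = -2.28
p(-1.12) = 19.09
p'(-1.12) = -9.24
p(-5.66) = 81.66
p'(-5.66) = -18.32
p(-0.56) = 14.23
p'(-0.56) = -8.12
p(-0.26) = 11.89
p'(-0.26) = -7.52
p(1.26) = 2.77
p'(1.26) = -4.48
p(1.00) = 4.00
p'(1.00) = -5.00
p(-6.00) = 88.00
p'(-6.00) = -19.00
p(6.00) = 4.00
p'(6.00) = 5.00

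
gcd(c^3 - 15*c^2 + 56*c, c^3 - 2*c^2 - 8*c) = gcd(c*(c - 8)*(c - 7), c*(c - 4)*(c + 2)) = c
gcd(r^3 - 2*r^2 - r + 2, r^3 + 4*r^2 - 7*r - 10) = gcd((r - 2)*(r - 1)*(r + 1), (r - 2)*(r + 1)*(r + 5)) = r^2 - r - 2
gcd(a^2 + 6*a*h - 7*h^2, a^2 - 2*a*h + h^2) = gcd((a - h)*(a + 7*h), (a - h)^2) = a - h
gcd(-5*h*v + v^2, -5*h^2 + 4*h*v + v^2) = 1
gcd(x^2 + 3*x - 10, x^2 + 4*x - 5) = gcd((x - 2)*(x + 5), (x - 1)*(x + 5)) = x + 5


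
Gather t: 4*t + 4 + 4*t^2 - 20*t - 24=4*t^2 - 16*t - 20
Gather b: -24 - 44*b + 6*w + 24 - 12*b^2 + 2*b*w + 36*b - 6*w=-12*b^2 + b*(2*w - 8)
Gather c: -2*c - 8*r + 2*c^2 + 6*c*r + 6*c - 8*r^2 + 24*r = 2*c^2 + c*(6*r + 4) - 8*r^2 + 16*r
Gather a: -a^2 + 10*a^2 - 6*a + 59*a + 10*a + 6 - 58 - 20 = 9*a^2 + 63*a - 72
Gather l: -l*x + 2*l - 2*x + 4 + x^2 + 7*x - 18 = l*(2 - x) + x^2 + 5*x - 14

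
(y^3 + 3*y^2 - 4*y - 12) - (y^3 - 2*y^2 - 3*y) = 5*y^2 - y - 12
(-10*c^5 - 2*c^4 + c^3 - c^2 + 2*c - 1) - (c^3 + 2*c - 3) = -10*c^5 - 2*c^4 - c^2 + 2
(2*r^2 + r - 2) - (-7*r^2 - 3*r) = 9*r^2 + 4*r - 2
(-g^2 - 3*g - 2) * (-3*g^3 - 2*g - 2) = 3*g^5 + 9*g^4 + 8*g^3 + 8*g^2 + 10*g + 4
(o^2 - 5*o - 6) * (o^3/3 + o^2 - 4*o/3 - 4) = o^5/3 - 2*o^4/3 - 25*o^3/3 - 10*o^2/3 + 28*o + 24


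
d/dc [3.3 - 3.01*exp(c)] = -3.01*exp(c)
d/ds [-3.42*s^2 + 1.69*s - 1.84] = 1.69 - 6.84*s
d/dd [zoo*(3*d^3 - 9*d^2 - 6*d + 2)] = zoo*(d^2 + d + 1)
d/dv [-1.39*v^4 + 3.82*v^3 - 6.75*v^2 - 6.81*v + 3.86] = -5.56*v^3 + 11.46*v^2 - 13.5*v - 6.81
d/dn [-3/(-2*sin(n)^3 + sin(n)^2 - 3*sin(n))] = 3*(-6*sin(n)^2 + 2*sin(n) - 3)*cos(n)/((-sin(n) - cos(2*n) + 4)^2*sin(n)^2)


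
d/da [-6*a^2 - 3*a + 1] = -12*a - 3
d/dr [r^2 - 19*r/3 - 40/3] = 2*r - 19/3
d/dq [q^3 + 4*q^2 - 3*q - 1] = 3*q^2 + 8*q - 3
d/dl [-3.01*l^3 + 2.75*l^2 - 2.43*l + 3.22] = -9.03*l^2 + 5.5*l - 2.43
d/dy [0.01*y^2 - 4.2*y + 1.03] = 0.02*y - 4.2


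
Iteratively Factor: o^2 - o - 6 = (o - 3)*(o + 2)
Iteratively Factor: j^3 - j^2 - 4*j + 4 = (j - 2)*(j^2 + j - 2) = (j - 2)*(j - 1)*(j + 2)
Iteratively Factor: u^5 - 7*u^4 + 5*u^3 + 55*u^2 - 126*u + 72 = (u + 3)*(u^4 - 10*u^3 + 35*u^2 - 50*u + 24) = (u - 2)*(u + 3)*(u^3 - 8*u^2 + 19*u - 12) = (u - 4)*(u - 2)*(u + 3)*(u^2 - 4*u + 3) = (u - 4)*(u - 3)*(u - 2)*(u + 3)*(u - 1)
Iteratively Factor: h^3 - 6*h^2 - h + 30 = (h + 2)*(h^2 - 8*h + 15) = (h - 3)*(h + 2)*(h - 5)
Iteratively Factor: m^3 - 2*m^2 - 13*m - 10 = (m + 1)*(m^2 - 3*m - 10) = (m + 1)*(m + 2)*(m - 5)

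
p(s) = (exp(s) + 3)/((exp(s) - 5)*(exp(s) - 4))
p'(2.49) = -0.64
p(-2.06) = 0.17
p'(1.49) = 50.55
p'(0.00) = 0.28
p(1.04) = 2.29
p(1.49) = -30.23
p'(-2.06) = 0.02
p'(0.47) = 0.84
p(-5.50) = 0.15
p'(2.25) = -1.56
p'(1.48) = 103.79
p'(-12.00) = 0.00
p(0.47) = 0.56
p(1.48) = -30.99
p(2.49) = 0.26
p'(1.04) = 9.65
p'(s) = exp(s)/((exp(s) - 5)*(exp(s) - 4)) - (exp(s) + 3)*exp(s)/((exp(s) - 5)*(exp(s) - 4)^2) - (exp(s) + 3)*exp(s)/((exp(s) - 5)^2*(exp(s) - 4)) = (-exp(2*s) - 6*exp(s) + 47)*exp(s)/(exp(4*s) - 18*exp(3*s) + 121*exp(2*s) - 360*exp(s) + 400)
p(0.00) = 0.33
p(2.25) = 0.51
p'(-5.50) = 0.00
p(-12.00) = 0.15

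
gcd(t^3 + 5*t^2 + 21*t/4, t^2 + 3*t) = t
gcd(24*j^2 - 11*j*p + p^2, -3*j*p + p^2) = -3*j + p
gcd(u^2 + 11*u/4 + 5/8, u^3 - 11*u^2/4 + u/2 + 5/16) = u + 1/4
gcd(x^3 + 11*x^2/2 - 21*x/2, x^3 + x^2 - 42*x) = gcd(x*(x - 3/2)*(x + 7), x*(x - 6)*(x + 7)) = x^2 + 7*x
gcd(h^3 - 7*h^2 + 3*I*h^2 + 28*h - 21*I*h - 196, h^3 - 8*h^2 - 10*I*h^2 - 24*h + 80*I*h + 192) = h - 4*I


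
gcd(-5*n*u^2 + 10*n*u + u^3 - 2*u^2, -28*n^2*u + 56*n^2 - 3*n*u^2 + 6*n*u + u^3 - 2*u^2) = u - 2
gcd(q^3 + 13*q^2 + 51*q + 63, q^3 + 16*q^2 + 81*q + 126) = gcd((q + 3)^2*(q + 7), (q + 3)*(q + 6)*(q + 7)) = q^2 + 10*q + 21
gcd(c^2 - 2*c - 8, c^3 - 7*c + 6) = 1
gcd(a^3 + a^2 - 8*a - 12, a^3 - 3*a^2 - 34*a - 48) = a + 2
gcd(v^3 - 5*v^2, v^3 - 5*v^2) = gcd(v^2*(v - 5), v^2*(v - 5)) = v^3 - 5*v^2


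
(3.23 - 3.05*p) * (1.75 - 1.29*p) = 3.9345*p^2 - 9.5042*p + 5.6525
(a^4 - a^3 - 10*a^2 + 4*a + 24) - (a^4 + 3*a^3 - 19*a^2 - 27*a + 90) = -4*a^3 + 9*a^2 + 31*a - 66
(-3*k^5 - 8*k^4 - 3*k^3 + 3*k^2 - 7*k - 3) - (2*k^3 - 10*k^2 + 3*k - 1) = -3*k^5 - 8*k^4 - 5*k^3 + 13*k^2 - 10*k - 2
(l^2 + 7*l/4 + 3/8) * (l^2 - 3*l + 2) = l^4 - 5*l^3/4 - 23*l^2/8 + 19*l/8 + 3/4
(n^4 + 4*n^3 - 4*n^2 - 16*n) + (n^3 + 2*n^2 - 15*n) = n^4 + 5*n^3 - 2*n^2 - 31*n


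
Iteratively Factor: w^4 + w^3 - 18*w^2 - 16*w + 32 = (w + 2)*(w^3 - w^2 - 16*w + 16) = (w - 4)*(w + 2)*(w^2 + 3*w - 4) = (w - 4)*(w + 2)*(w + 4)*(w - 1)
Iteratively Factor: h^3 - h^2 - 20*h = (h + 4)*(h^2 - 5*h) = h*(h + 4)*(h - 5)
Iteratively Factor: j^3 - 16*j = (j + 4)*(j^2 - 4*j) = j*(j + 4)*(j - 4)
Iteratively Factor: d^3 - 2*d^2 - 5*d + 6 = (d - 3)*(d^2 + d - 2) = (d - 3)*(d - 1)*(d + 2)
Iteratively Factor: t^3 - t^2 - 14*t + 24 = (t - 3)*(t^2 + 2*t - 8) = (t - 3)*(t + 4)*(t - 2)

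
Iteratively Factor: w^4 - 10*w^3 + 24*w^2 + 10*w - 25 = (w - 5)*(w^3 - 5*w^2 - w + 5) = (w - 5)*(w - 1)*(w^2 - 4*w - 5) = (w - 5)*(w - 1)*(w + 1)*(w - 5)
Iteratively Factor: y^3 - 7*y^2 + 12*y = (y - 4)*(y^2 - 3*y) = y*(y - 4)*(y - 3)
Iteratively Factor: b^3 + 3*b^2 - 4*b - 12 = (b + 3)*(b^2 - 4) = (b - 2)*(b + 3)*(b + 2)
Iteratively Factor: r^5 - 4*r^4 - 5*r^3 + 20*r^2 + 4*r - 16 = (r + 2)*(r^4 - 6*r^3 + 7*r^2 + 6*r - 8) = (r + 1)*(r + 2)*(r^3 - 7*r^2 + 14*r - 8) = (r - 1)*(r + 1)*(r + 2)*(r^2 - 6*r + 8) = (r - 4)*(r - 1)*(r + 1)*(r + 2)*(r - 2)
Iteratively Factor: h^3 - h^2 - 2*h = (h - 2)*(h^2 + h) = (h - 2)*(h + 1)*(h)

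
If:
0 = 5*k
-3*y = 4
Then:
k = 0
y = -4/3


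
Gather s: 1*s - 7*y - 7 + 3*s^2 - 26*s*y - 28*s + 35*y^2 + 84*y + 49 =3*s^2 + s*(-26*y - 27) + 35*y^2 + 77*y + 42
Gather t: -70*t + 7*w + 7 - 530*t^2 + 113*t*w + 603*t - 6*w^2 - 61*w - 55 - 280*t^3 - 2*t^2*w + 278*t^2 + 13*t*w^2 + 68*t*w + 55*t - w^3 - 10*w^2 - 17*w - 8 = -280*t^3 + t^2*(-2*w - 252) + t*(13*w^2 + 181*w + 588) - w^3 - 16*w^2 - 71*w - 56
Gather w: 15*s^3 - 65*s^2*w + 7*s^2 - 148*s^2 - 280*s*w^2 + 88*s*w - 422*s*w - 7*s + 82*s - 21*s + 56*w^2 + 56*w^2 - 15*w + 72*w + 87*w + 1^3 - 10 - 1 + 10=15*s^3 - 141*s^2 + 54*s + w^2*(112 - 280*s) + w*(-65*s^2 - 334*s + 144)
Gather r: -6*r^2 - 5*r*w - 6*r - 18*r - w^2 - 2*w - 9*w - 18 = -6*r^2 + r*(-5*w - 24) - w^2 - 11*w - 18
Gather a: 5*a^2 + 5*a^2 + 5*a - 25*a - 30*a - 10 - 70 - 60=10*a^2 - 50*a - 140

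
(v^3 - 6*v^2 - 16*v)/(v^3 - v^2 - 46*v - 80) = v/(v + 5)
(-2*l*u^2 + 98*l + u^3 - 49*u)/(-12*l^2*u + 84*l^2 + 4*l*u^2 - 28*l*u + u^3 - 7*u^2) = (u + 7)/(6*l + u)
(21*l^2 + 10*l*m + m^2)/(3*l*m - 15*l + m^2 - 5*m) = (7*l + m)/(m - 5)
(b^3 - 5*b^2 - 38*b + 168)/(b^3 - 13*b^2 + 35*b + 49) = (b^2 + 2*b - 24)/(b^2 - 6*b - 7)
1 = 1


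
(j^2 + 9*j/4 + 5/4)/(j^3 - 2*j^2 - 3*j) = (j + 5/4)/(j*(j - 3))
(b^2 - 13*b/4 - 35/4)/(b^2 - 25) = (b + 7/4)/(b + 5)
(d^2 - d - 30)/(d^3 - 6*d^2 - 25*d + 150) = 1/(d - 5)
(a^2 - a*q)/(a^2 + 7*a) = (a - q)/(a + 7)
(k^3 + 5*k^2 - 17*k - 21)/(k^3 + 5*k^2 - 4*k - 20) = (k^3 + 5*k^2 - 17*k - 21)/(k^3 + 5*k^2 - 4*k - 20)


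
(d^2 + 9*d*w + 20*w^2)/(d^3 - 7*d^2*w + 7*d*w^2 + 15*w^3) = (d^2 + 9*d*w + 20*w^2)/(d^3 - 7*d^2*w + 7*d*w^2 + 15*w^3)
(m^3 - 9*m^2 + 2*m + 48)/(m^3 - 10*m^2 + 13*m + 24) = (m + 2)/(m + 1)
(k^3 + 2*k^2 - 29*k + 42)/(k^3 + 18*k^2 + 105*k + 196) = (k^2 - 5*k + 6)/(k^2 + 11*k + 28)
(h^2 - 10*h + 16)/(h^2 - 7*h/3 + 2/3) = 3*(h - 8)/(3*h - 1)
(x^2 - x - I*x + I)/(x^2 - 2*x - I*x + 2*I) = (x - 1)/(x - 2)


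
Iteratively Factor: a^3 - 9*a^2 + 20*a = (a - 5)*(a^2 - 4*a) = a*(a - 5)*(a - 4)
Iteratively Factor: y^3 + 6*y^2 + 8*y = (y)*(y^2 + 6*y + 8) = y*(y + 4)*(y + 2)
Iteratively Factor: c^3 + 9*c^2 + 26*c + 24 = (c + 4)*(c^2 + 5*c + 6) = (c + 2)*(c + 4)*(c + 3)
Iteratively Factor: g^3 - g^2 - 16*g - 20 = (g + 2)*(g^2 - 3*g - 10) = (g + 2)^2*(g - 5)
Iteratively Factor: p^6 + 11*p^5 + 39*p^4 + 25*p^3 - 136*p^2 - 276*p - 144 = (p + 3)*(p^5 + 8*p^4 + 15*p^3 - 20*p^2 - 76*p - 48) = (p + 1)*(p + 3)*(p^4 + 7*p^3 + 8*p^2 - 28*p - 48) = (p + 1)*(p + 3)^2*(p^3 + 4*p^2 - 4*p - 16) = (p + 1)*(p + 3)^2*(p + 4)*(p^2 - 4) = (p + 1)*(p + 2)*(p + 3)^2*(p + 4)*(p - 2)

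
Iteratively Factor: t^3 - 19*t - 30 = (t + 3)*(t^2 - 3*t - 10) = (t + 2)*(t + 3)*(t - 5)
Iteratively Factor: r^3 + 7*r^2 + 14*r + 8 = (r + 2)*(r^2 + 5*r + 4) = (r + 2)*(r + 4)*(r + 1)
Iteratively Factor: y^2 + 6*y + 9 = (y + 3)*(y + 3)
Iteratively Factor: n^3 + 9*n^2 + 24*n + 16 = (n + 4)*(n^2 + 5*n + 4) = (n + 1)*(n + 4)*(n + 4)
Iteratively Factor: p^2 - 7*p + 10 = (p - 5)*(p - 2)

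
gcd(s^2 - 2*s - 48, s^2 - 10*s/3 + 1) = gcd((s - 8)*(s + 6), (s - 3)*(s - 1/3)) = 1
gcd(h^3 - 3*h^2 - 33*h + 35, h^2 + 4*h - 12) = 1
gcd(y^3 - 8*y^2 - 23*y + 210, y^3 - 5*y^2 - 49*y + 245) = y - 7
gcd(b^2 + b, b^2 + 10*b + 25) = 1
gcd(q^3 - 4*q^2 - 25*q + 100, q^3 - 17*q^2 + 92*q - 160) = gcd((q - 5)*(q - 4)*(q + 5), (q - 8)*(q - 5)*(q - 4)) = q^2 - 9*q + 20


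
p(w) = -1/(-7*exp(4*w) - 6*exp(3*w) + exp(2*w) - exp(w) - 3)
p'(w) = -(28*exp(4*w) + 18*exp(3*w) - 2*exp(2*w) + exp(w))/(-7*exp(4*w) - 6*exp(3*w) + exp(2*w) - exp(w) - 3)^2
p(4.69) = 0.00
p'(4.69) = -0.00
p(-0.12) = 0.09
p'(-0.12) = -0.22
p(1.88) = 0.00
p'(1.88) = -0.00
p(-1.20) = 0.29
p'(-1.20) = -0.07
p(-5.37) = 0.33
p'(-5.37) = -0.00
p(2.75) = 0.00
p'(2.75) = -0.00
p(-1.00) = 0.27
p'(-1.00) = -0.11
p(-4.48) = 0.33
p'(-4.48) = -0.00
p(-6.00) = 0.33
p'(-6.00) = 0.00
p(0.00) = 0.06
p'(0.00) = -0.18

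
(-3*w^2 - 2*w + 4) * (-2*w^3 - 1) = 6*w^5 + 4*w^4 - 8*w^3 + 3*w^2 + 2*w - 4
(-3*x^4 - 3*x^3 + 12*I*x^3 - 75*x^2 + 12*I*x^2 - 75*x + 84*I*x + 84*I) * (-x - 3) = 3*x^5 + 12*x^4 - 12*I*x^4 + 84*x^3 - 48*I*x^3 + 300*x^2 - 120*I*x^2 + 225*x - 336*I*x - 252*I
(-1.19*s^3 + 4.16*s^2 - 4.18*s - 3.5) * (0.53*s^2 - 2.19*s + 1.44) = -0.6307*s^5 + 4.8109*s^4 - 13.0394*s^3 + 13.2896*s^2 + 1.6458*s - 5.04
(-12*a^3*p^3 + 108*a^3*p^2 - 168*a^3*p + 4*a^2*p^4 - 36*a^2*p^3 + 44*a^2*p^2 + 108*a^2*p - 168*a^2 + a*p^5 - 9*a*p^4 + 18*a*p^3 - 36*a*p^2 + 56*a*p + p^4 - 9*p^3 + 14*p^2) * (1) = -12*a^3*p^3 + 108*a^3*p^2 - 168*a^3*p + 4*a^2*p^4 - 36*a^2*p^3 + 44*a^2*p^2 + 108*a^2*p - 168*a^2 + a*p^5 - 9*a*p^4 + 18*a*p^3 - 36*a*p^2 + 56*a*p + p^4 - 9*p^3 + 14*p^2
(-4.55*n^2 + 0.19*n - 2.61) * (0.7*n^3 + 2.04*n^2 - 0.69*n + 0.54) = -3.185*n^5 - 9.149*n^4 + 1.7001*n^3 - 7.9125*n^2 + 1.9035*n - 1.4094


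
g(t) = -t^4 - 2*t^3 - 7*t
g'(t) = -4*t^3 - 6*t^2 - 7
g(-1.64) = 13.07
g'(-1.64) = -5.49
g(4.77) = -768.15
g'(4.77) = -577.64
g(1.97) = -44.14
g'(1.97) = -60.87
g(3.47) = -252.84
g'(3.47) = -246.37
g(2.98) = -152.65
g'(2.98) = -166.14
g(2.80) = -124.97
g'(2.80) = -141.85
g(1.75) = -32.35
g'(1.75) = -46.81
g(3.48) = -255.31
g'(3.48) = -248.24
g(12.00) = -24276.00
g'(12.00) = -7783.00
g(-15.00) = -43770.00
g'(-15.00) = 12143.00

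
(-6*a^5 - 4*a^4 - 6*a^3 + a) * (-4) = 24*a^5 + 16*a^4 + 24*a^3 - 4*a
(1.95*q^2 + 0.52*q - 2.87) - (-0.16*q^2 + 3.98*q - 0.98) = 2.11*q^2 - 3.46*q - 1.89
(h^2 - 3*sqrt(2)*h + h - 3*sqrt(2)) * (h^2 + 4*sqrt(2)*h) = h^4 + h^3 + sqrt(2)*h^3 - 24*h^2 + sqrt(2)*h^2 - 24*h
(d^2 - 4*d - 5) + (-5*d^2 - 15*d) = -4*d^2 - 19*d - 5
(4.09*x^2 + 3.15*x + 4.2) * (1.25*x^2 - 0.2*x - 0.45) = 5.1125*x^4 + 3.1195*x^3 + 2.7795*x^2 - 2.2575*x - 1.89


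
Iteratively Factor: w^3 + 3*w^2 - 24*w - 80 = (w - 5)*(w^2 + 8*w + 16) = (w - 5)*(w + 4)*(w + 4)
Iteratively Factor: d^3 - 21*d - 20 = (d + 4)*(d^2 - 4*d - 5) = (d - 5)*(d + 4)*(d + 1)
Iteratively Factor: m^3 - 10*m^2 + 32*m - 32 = (m - 4)*(m^2 - 6*m + 8) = (m - 4)^2*(m - 2)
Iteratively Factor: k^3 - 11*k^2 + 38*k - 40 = (k - 5)*(k^2 - 6*k + 8) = (k - 5)*(k - 2)*(k - 4)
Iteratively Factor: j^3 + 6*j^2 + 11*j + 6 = (j + 1)*(j^2 + 5*j + 6) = (j + 1)*(j + 3)*(j + 2)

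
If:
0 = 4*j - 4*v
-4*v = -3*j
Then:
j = 0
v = 0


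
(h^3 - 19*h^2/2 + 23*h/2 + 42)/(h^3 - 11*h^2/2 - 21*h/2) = (h - 4)/h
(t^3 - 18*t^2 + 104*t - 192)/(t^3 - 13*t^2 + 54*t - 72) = (t - 8)/(t - 3)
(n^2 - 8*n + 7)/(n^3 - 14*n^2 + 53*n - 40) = (n - 7)/(n^2 - 13*n + 40)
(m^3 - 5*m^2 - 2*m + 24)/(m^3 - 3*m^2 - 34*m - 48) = (m^2 - 7*m + 12)/(m^2 - 5*m - 24)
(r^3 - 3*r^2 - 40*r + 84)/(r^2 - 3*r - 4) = (-r^3 + 3*r^2 + 40*r - 84)/(-r^2 + 3*r + 4)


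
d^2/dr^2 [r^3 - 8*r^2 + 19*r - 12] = 6*r - 16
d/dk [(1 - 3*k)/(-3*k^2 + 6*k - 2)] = 3*k*(2 - 3*k)/(9*k^4 - 36*k^3 + 48*k^2 - 24*k + 4)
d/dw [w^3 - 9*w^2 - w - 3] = 3*w^2 - 18*w - 1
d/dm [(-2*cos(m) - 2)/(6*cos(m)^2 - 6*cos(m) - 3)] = -2*(4*cos(m) + cos(2*m))*sin(m)/(3*(2*cos(m) - cos(2*m))^2)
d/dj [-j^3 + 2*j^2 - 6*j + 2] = -3*j^2 + 4*j - 6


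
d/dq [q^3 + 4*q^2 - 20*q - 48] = 3*q^2 + 8*q - 20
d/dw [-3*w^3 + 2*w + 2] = 2 - 9*w^2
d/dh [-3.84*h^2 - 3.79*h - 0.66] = -7.68*h - 3.79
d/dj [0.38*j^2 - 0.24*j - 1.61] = 0.76*j - 0.24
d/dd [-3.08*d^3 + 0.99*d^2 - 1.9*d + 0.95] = -9.24*d^2 + 1.98*d - 1.9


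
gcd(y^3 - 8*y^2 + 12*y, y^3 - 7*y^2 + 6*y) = y^2 - 6*y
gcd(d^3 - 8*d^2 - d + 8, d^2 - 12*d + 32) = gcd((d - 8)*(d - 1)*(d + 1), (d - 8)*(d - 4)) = d - 8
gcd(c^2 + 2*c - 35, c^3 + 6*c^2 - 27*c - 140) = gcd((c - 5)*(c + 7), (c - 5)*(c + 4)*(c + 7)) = c^2 + 2*c - 35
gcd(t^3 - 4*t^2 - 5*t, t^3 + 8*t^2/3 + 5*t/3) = t^2 + t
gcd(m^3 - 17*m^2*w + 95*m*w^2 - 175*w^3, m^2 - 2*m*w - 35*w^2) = -m + 7*w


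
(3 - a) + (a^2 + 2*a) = a^2 + a + 3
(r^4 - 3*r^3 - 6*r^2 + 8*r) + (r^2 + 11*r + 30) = r^4 - 3*r^3 - 5*r^2 + 19*r + 30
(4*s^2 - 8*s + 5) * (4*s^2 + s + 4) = 16*s^4 - 28*s^3 + 28*s^2 - 27*s + 20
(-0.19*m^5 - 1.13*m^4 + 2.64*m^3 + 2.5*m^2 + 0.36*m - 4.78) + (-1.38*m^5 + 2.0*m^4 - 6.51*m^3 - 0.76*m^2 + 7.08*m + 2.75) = -1.57*m^5 + 0.87*m^4 - 3.87*m^3 + 1.74*m^2 + 7.44*m - 2.03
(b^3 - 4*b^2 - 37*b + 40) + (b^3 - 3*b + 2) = 2*b^3 - 4*b^2 - 40*b + 42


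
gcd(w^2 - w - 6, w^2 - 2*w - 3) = w - 3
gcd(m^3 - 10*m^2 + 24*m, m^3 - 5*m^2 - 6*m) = m^2 - 6*m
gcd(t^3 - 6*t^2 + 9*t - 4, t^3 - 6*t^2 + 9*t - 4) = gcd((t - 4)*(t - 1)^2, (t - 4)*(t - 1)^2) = t^3 - 6*t^2 + 9*t - 4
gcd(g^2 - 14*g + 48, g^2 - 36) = g - 6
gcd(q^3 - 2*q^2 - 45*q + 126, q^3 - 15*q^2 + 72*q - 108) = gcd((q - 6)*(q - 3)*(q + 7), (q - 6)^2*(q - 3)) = q^2 - 9*q + 18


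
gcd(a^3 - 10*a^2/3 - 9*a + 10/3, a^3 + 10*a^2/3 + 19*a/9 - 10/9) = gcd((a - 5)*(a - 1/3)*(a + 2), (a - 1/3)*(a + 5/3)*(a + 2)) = a^2 + 5*a/3 - 2/3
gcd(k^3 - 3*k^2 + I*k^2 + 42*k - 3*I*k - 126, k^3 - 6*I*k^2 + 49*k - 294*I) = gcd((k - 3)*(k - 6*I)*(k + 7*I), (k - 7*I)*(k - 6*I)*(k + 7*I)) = k^2 + I*k + 42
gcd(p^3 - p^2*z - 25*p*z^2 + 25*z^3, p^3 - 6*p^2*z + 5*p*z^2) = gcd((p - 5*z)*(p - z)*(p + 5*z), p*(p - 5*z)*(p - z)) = p^2 - 6*p*z + 5*z^2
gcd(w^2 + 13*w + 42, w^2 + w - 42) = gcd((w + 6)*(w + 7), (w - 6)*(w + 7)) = w + 7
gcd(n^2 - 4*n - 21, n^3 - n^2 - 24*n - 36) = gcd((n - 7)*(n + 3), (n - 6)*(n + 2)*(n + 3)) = n + 3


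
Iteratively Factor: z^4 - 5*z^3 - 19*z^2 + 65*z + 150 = (z - 5)*(z^3 - 19*z - 30) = (z - 5)*(z + 2)*(z^2 - 2*z - 15) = (z - 5)*(z + 2)*(z + 3)*(z - 5)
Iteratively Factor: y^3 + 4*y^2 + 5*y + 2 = (y + 1)*(y^2 + 3*y + 2) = (y + 1)*(y + 2)*(y + 1)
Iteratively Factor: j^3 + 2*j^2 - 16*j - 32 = (j + 2)*(j^2 - 16) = (j - 4)*(j + 2)*(j + 4)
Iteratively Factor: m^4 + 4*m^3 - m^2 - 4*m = (m)*(m^3 + 4*m^2 - m - 4) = m*(m - 1)*(m^2 + 5*m + 4) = m*(m - 1)*(m + 4)*(m + 1)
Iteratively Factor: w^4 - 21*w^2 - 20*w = (w + 4)*(w^3 - 4*w^2 - 5*w) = w*(w + 4)*(w^2 - 4*w - 5) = w*(w - 5)*(w + 4)*(w + 1)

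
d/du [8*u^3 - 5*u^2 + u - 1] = 24*u^2 - 10*u + 1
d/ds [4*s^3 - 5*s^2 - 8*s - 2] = 12*s^2 - 10*s - 8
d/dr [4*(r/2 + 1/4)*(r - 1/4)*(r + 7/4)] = 6*r^2 + 8*r + 5/8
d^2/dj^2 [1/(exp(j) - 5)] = (exp(j) + 5)*exp(j)/(exp(j) - 5)^3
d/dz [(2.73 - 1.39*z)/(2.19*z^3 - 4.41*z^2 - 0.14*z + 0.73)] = (6.0882*z^3 - 24.066*z^2 + 24.0786*z - 0.6325)/(4.7961*z^6 - 19.3158*z^5 + 18.8349*z^4 + 4.4322*z^3 - 6.419*z^2 - 0.2044*z + 0.5329)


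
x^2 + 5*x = x*(x + 5)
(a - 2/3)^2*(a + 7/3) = a^3 + a^2 - 8*a/3 + 28/27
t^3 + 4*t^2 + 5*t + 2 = (t + 1)^2*(t + 2)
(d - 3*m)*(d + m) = d^2 - 2*d*m - 3*m^2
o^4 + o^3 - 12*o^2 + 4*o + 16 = (o - 2)^2*(o + 1)*(o + 4)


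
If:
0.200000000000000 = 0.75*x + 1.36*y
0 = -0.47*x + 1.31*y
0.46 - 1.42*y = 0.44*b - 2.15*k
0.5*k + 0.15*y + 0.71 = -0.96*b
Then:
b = -0.59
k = -0.30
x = 0.16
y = 0.06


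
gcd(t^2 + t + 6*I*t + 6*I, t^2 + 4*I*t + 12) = t + 6*I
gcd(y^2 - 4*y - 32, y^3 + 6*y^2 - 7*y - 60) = y + 4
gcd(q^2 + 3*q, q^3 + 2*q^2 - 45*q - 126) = q + 3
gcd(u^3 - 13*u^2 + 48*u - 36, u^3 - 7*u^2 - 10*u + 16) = u - 1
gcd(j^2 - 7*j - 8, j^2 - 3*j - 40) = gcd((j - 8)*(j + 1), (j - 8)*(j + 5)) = j - 8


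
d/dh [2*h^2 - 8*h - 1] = 4*h - 8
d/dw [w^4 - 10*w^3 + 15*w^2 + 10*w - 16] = 4*w^3 - 30*w^2 + 30*w + 10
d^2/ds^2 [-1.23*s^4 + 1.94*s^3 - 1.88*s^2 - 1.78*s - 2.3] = -14.76*s^2 + 11.64*s - 3.76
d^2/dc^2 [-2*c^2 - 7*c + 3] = -4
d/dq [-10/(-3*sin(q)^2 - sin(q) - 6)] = -10*(6*sin(q) + 1)*cos(q)/(3*sin(q)^2 + sin(q) + 6)^2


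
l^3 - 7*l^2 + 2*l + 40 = (l - 5)*(l - 4)*(l + 2)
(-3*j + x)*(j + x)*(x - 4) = -3*j^2*x + 12*j^2 - 2*j*x^2 + 8*j*x + x^3 - 4*x^2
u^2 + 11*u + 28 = (u + 4)*(u + 7)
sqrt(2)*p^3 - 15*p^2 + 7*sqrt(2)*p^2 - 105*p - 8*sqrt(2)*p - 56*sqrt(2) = (p + 7)*(p - 8*sqrt(2))*(sqrt(2)*p + 1)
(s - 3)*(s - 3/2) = s^2 - 9*s/2 + 9/2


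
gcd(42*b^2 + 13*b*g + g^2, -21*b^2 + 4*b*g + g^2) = 7*b + g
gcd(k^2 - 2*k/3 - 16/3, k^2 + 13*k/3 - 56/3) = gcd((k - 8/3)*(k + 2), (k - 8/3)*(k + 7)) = k - 8/3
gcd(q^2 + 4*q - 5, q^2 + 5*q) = q + 5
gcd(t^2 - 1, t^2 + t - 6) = 1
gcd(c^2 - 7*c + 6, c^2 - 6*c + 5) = c - 1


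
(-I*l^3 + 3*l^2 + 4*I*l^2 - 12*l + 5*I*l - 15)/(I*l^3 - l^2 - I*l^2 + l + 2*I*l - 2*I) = (-l^3 + l^2*(4 - 3*I) + l*(5 + 12*I) + 15*I)/(l^3 + l^2*(-1 + I) + l*(2 - I) - 2)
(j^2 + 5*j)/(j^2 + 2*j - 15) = j/(j - 3)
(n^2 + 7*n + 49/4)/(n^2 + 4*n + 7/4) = (2*n + 7)/(2*n + 1)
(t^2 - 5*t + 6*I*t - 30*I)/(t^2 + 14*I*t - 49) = (t^2 + t*(-5 + 6*I) - 30*I)/(t^2 + 14*I*t - 49)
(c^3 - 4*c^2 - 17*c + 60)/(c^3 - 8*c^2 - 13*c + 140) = (c - 3)/(c - 7)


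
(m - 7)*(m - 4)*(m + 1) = m^3 - 10*m^2 + 17*m + 28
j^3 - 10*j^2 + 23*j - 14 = (j - 7)*(j - 2)*(j - 1)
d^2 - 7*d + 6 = (d - 6)*(d - 1)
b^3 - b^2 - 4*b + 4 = (b - 2)*(b - 1)*(b + 2)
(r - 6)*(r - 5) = r^2 - 11*r + 30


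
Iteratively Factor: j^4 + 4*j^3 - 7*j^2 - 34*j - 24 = (j + 2)*(j^3 + 2*j^2 - 11*j - 12) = (j - 3)*(j + 2)*(j^2 + 5*j + 4) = (j - 3)*(j + 2)*(j + 4)*(j + 1)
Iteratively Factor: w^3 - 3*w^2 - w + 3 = (w + 1)*(w^2 - 4*w + 3) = (w - 1)*(w + 1)*(w - 3)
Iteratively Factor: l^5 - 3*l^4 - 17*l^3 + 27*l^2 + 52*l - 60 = (l - 1)*(l^4 - 2*l^3 - 19*l^2 + 8*l + 60) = (l - 2)*(l - 1)*(l^3 - 19*l - 30) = (l - 2)*(l - 1)*(l + 3)*(l^2 - 3*l - 10) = (l - 2)*(l - 1)*(l + 2)*(l + 3)*(l - 5)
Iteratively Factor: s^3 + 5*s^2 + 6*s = (s + 2)*(s^2 + 3*s) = s*(s + 2)*(s + 3)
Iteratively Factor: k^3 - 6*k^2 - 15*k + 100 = (k + 4)*(k^2 - 10*k + 25) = (k - 5)*(k + 4)*(k - 5)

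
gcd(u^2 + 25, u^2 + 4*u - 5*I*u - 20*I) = u - 5*I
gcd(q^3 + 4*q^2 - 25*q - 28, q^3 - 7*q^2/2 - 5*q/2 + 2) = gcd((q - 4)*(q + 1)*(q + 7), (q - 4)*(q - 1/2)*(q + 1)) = q^2 - 3*q - 4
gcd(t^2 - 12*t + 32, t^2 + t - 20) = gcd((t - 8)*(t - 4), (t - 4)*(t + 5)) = t - 4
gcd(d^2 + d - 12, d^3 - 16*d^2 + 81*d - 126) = d - 3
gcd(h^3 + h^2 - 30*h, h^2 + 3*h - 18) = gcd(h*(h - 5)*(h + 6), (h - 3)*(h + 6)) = h + 6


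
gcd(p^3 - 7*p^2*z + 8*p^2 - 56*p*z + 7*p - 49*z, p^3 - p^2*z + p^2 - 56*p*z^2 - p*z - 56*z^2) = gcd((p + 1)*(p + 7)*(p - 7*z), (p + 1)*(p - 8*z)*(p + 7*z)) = p + 1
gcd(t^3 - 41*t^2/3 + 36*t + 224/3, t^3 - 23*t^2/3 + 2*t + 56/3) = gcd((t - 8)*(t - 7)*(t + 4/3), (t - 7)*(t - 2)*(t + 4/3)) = t^2 - 17*t/3 - 28/3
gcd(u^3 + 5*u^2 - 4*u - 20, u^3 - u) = 1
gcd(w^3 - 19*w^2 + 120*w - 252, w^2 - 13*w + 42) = w^2 - 13*w + 42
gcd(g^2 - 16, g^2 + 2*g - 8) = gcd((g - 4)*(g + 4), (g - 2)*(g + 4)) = g + 4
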